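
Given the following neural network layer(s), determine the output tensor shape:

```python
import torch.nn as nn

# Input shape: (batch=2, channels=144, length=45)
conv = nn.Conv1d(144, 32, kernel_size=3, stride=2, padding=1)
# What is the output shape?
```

Input: (2, 144, 45) -> Output: (2, 32, 23)

Answer: (2, 32, 23)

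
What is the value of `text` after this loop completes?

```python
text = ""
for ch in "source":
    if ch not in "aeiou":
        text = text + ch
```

Remove vowels from 'source'
`text` takes the values: "" → "s" → "sr" → "src"

Answer: "src"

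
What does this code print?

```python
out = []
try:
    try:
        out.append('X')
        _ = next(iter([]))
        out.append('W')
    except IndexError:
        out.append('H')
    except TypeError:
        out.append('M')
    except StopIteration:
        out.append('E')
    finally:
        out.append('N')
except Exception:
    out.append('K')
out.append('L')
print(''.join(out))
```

Execution trace: 'X' (inner try body) → 'E' (inner except StopIteration) → 'N' (inner finally) → 'L' (after the try/except). Output: XENL

Answer: XENL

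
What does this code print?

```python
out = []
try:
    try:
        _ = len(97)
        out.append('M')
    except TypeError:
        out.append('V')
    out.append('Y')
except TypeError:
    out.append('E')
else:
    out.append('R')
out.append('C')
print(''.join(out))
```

Execution trace: 'V' (inner except TypeError) → 'Y' (try body, no exception) → 'R' (else) → 'C' (after the try/except). Output: VYRC

Answer: VYRC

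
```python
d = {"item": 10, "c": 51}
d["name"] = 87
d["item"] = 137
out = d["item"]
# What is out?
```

Trace:
`d = {"item": 10, "c": 51}` → d = {'item': 10, 'c': 51}
`d["name"] = 87` → d = {'item': 10, 'c': 51, 'name': 87}
`d["item"] = 137` → d = {'item': 137, 'c': 51, 'name': 87}
`out = d["item"]` → out = 137
So out = 137

Answer: 137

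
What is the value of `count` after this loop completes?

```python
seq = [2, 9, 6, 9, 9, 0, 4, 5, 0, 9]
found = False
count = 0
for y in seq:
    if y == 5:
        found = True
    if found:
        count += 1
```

Count elements after first 5 in [2, 9, 6, 9, 9, 0, 4, 5, 0, 9]
`count` takes the values: 0 → 1 → 2 → 3

Answer: 3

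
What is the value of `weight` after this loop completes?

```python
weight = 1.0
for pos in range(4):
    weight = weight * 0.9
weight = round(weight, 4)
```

Exponential decay: 1.0 * 0.9^4
`weight` takes the values: 1.0 → 0.9 → 0.81 → 0.729 → 0.6561

Answer: 0.6561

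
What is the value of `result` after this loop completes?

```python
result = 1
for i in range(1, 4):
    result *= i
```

3! = 6
`result` takes the values: 1 → 2 → 6

Answer: 6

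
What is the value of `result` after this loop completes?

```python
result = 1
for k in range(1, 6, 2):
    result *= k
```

Product of 1, 3, 5, ... up to 5
`result` takes the values: 1 → 3 → 15

Answer: 15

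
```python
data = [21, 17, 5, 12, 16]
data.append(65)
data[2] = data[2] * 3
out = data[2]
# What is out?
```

Trace:
`data = [21, 17, 5, 12, 16]` → data = [21, 17, 5, 12, 16]
`data.append(65)` → data = [21, 17, 5, 12, 16, 65]
`data[2] = data[2] * 3` → data = [21, 17, 15, 12, 16, 65]
`out = data[2]` → out = 15
So out = 15

Answer: 15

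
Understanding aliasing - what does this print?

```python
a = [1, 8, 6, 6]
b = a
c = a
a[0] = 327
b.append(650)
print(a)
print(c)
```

Key concept: multiple aliases.
Step by step:
`a = [1, 8, 6, 6]` → a = [1, 8, 6, 6]
`b = a` → b = [1, 8, 6, 6] (same object as a)
`c = a` → c = [1, 8, 6, 6] (same object as a, b)
`a[0] = 327` → a = [327, 8, 6, 6] (same object as b, c); b = [327, 8, 6, 6] (same object as a, c); c = [327, 8, 6, 6] (same object as a, b)
`b.append(650)` → a = [327, 8, 6, 6, 650] (same object as b, c); b = [327, 8, 6, 6, 650] (same object as a, c); c = [327, 8, 6, 6, 650] (same object as a, b)
`print(a)` → prints [327, 8, 6, 6, 650]
`print(c)` → prints [327, 8, 6, 6, 650]

Answer:
[327, 8, 6, 6, 650]
[327, 8, 6, 6, 650]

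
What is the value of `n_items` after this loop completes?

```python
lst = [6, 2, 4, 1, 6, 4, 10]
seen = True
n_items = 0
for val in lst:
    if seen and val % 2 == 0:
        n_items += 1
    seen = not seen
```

Count even values at even positions
`n_items` takes the values: 0 → 1 → 2 → 3 → 4

Answer: 4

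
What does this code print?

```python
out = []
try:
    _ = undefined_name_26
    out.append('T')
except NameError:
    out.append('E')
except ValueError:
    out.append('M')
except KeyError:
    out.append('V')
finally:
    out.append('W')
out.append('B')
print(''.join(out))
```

Execution trace: 'E' (except NameError) → 'W' (finally) → 'B' (after the try/except). Output: EWB

Answer: EWB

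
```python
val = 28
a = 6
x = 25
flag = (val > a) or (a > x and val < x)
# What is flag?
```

Trace:
`val = 28` → val = 28
`a = 6` → a = 6
`x = 25` → x = 25
`flag = (val > a) or (a > x and val < x)` → flag = True
So flag = True

Answer: True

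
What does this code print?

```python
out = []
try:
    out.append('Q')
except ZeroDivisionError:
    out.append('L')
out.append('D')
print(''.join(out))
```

Execution trace: 'Q' (try body, no exception) → 'D' (after the try/except). Output: QD

Answer: QD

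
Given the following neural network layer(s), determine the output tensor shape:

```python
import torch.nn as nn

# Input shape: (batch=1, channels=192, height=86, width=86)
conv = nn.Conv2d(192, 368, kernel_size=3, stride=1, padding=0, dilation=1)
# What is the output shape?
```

Input: (1, 192, 86, 86) -> Output: (1, 368, 84, 84)

Answer: (1, 368, 84, 84)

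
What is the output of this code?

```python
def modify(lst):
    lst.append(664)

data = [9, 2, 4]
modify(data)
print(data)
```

Key concept: function modifies passed list.
Step by step:
`data = [9, 2, 4]` → data = [9, 2, 4]
`modify(data)` → data = [9, 2, 4, 664]
`print(data)` → prints [9, 2, 4, 664]

Answer: [9, 2, 4, 664]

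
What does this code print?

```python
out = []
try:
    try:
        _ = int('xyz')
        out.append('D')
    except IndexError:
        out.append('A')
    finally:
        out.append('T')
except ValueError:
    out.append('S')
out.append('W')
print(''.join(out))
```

Execution trace: 'T' (finally) → 'S' (outer except ValueError) → 'W' (after the try/except). Output: TSW

Answer: TSW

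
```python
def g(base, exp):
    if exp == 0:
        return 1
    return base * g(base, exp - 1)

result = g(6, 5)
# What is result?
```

g(6, 5) = 6 * 6 * 6 * 6 * 6 = 7776

Answer: 7776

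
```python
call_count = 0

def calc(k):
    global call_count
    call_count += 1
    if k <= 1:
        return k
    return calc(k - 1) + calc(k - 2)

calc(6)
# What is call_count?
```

Calls(k) = 1 + Calls(k-1) + Calls(k-2); Calls(0)=Calls(1)=1. For k=6 this gives 25.

Answer: 25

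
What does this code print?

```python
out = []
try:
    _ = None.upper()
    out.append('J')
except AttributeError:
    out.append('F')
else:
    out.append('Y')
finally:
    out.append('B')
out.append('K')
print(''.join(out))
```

Execution trace: 'F' (except AttributeError) → 'B' (finally) → 'K' (after the try/except). Output: FBK

Answer: FBK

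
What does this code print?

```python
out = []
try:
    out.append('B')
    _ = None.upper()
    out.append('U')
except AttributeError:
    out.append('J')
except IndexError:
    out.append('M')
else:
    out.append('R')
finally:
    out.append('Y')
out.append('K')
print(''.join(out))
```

Execution trace: 'B' (try body) → 'J' (except AttributeError) → 'Y' (finally) → 'K' (after the try/except). Output: BJYK

Answer: BJYK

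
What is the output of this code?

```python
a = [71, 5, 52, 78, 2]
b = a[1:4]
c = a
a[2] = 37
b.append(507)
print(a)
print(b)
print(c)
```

Key concept: slice vs alias.
Step by step:
`a = [71, 5, 52, 78, 2]` → a = [71, 5, 52, 78, 2]
`b = a[1:4]` → b = [5, 52, 78]
`c = a` → c = [71, 5, 52, 78, 2] (same object as a)
`a[2] = 37` → a = [71, 5, 37, 78, 2] (same object as c); c = [71, 5, 37, 78, 2] (same object as a)
`b.append(507)` → b = [5, 52, 78, 507]
`print(a)` → prints [71, 5, 37, 78, 2]
`print(b)` → prints [5, 52, 78, 507]
`print(c)` → prints [71, 5, 37, 78, 2]

Answer:
[71, 5, 37, 78, 2]
[5, 52, 78, 507]
[71, 5, 37, 78, 2]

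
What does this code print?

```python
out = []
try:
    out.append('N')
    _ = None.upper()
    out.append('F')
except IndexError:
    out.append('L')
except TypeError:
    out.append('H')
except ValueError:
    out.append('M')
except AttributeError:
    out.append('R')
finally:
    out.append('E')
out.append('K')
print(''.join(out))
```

Execution trace: 'N' (try body) → 'R' (except AttributeError) → 'E' (finally) → 'K' (after the try/except). Output: NREK

Answer: NREK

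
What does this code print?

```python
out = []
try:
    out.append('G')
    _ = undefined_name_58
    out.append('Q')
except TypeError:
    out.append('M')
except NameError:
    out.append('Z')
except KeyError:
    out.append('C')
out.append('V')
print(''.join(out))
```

Execution trace: 'G' (try body) → 'Z' (except NameError) → 'V' (after the try/except). Output: GZV

Answer: GZV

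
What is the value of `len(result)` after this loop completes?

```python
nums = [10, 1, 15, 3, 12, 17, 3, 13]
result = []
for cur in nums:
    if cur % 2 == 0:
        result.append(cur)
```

Count even numbers in [10, 1, 15, 3, 12, 17, 3, 13]
`result` takes the values: [] → [10] → [10, 12]
So `len(result)` = 2

Answer: 2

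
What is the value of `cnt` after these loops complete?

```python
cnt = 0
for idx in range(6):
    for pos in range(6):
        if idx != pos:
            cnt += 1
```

6² - 6 (exclude diagonal)
`cnt` takes the values: 0 → 1 → 2 → 3 → 4 → 5 → 6 → 7 → 8 → 9 → 10 → 11 → 12 → 13 → 14 → 15 → 16 → 17 → 18 → 19 → 20 → 21 → 22 → 23 → 24 → 25 → 26 → 27 → 28 → 29 → 30

Answer: 30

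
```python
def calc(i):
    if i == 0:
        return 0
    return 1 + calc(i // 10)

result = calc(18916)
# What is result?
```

Count of digits of 18916: 5

Answer: 5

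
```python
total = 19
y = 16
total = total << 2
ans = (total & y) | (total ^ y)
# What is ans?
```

Trace:
`total = 19` → total = 19
`y = 16` → y = 16
`total = total << 2` → total = 76
`ans = (total & y) | (total ^ y)` → ans = 92
So ans = 92

Answer: 92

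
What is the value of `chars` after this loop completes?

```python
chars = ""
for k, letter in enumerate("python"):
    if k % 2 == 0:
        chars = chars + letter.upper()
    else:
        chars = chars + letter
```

Uppercase even positions in 'python'
`chars` takes the values: "" → "P" → "Py" → "PyT" → "PyTh" → "PyThO" → "PyThOn"

Answer: "PyThOn"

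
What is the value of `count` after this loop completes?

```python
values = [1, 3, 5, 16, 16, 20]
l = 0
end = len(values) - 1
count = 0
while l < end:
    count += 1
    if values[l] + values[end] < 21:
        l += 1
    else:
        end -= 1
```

Steps to find pair summing to 21
`count` takes the values: 0 → 1 → 2 → 3 → 4 → 5

Answer: 5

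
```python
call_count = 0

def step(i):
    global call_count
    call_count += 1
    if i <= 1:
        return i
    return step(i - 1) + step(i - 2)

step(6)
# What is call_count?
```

Calls(i) = 1 + Calls(i-1) + Calls(i-2); Calls(0)=Calls(1)=1. For i=6 this gives 25.

Answer: 25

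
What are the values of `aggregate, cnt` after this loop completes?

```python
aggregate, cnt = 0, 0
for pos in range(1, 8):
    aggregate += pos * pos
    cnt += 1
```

Sum of squares and count
`aggregate, cnt` takes the values: (0, 0) → (1, 0) → (1, 1) → (5, 1) → (5, 2) → (14, 2) → (14, 3) → (30, 3) → (30, 4) → (55, 4) → (55, 5) → (91, 5) → (91, 6) → (140, 6) → (140, 7)

Answer: 140, 7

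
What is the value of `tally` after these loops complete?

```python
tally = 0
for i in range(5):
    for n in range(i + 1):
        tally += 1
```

Triangle: 1 + 2 + ... + 5
`tally` takes the values: 0 → 1 → 2 → 3 → 4 → 5 → 6 → 7 → 8 → 9 → 10 → 11 → 12 → 13 → 14 → 15

Answer: 15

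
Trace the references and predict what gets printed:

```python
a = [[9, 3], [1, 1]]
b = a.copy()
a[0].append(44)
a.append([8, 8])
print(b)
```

Key concept: shallow copy with nested lists.
Step by step:
`a = [[9, 3], [1, 1]]` → a = [[9, 3], [1, 1]]
`b = a.copy()` → b = [[9, 3], [1, 1]]
`a[0].append(44)` → a = [[9, 3, 44], [1, 1]]; b = [[9, 3, 44], [1, 1]]
`a.append([8, 8])` → a = [[9, 3, 44], [1, 1], [8, 8]]
`print(b)` → prints [[9, 3, 44], [1, 1]]

Answer: [[9, 3, 44], [1, 1]]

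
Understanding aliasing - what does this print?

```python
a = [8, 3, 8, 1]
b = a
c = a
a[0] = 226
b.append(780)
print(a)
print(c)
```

Key concept: multiple aliases.
Step by step:
`a = [8, 3, 8, 1]` → a = [8, 3, 8, 1]
`b = a` → b = [8, 3, 8, 1] (same object as a)
`c = a` → c = [8, 3, 8, 1] (same object as a, b)
`a[0] = 226` → a = [226, 3, 8, 1] (same object as b, c); b = [226, 3, 8, 1] (same object as a, c); c = [226, 3, 8, 1] (same object as a, b)
`b.append(780)` → a = [226, 3, 8, 1, 780] (same object as b, c); b = [226, 3, 8, 1, 780] (same object as a, c); c = [226, 3, 8, 1, 780] (same object as a, b)
`print(a)` → prints [226, 3, 8, 1, 780]
`print(c)` → prints [226, 3, 8, 1, 780]

Answer:
[226, 3, 8, 1, 780]
[226, 3, 8, 1, 780]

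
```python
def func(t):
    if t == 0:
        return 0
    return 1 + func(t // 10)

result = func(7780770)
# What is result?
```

Count of digits of 7780770: 7

Answer: 7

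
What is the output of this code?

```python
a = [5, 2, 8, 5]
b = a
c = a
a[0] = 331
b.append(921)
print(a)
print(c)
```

Key concept: multiple aliases.
Step by step:
`a = [5, 2, 8, 5]` → a = [5, 2, 8, 5]
`b = a` → b = [5, 2, 8, 5] (same object as a)
`c = a` → c = [5, 2, 8, 5] (same object as a, b)
`a[0] = 331` → a = [331, 2, 8, 5] (same object as b, c); b = [331, 2, 8, 5] (same object as a, c); c = [331, 2, 8, 5] (same object as a, b)
`b.append(921)` → a = [331, 2, 8, 5, 921] (same object as b, c); b = [331, 2, 8, 5, 921] (same object as a, c); c = [331, 2, 8, 5, 921] (same object as a, b)
`print(a)` → prints [331, 2, 8, 5, 921]
`print(c)` → prints [331, 2, 8, 5, 921]

Answer:
[331, 2, 8, 5, 921]
[331, 2, 8, 5, 921]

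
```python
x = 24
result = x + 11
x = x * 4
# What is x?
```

Trace:
`x = 24` → x = 24
`result = x + 11` → result = 35
`x = x * 4` → x = 96
So x = 96

Answer: 96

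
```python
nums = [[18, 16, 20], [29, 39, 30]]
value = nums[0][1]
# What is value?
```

Trace:
`nums = [[18, 16, 20], [29, 39, 30]]` → nums = [[18, 16, 20], [29, 39, 30]]
`value = nums[0][1]` → value = 16
So value = 16

Answer: 16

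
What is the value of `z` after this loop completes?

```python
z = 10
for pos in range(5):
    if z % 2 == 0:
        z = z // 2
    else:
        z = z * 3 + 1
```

Collatz-style transformation from 10
`z` takes the values: 10 → 5 → 16 → 8 → 4 → 2

Answer: 2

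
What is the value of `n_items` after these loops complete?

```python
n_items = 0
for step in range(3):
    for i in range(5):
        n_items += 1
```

3 * 5 = 15
`n_items` takes the values: 0 → 1 → 2 → 3 → 4 → 5 → 6 → 7 → 8 → 9 → 10 → 11 → 12 → 13 → 14 → 15

Answer: 15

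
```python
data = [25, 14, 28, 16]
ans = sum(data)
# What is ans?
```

Trace:
`data = [25, 14, 28, 16]` → data = [25, 14, 28, 16]
`ans = sum(data)` → ans = 83
So ans = 83

Answer: 83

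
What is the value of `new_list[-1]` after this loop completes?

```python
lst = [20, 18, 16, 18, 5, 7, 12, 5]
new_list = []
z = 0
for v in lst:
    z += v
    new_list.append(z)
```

Cumulative sum ends at 101
`new_list` takes the values: [] → [20] → [20, 38] → [20, 38, 54] → [20, 38, 54, 72] → [20, 38, 54, 72, 77] → [20, 38, 54, 72, 77, 84] → [20, 38, 54, 72, 77, 84, 96] → [20, 38, 54, 72, 77, 84, 96, 101]
So `new_list[-1]` = 101

Answer: 101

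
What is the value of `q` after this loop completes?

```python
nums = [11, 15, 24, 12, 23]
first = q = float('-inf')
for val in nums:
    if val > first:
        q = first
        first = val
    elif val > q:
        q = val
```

Second largest (with repeats) in [11, 15, 24, 12, 23]
`q` takes the values: -inf → 11 → 15 → 23

Answer: 23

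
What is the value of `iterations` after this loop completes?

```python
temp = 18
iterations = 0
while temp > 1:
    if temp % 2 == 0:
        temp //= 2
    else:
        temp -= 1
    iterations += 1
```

Steps to reduce 18 to 1
`iterations` takes the values: 0 → 1 → 2 → 3 → 4 → 5

Answer: 5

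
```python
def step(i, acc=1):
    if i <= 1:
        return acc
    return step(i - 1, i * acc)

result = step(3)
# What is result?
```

Accumulator trace (n, acc): (3, 1) -> (2, 3) -> (1, 6) -> return 6

Answer: 6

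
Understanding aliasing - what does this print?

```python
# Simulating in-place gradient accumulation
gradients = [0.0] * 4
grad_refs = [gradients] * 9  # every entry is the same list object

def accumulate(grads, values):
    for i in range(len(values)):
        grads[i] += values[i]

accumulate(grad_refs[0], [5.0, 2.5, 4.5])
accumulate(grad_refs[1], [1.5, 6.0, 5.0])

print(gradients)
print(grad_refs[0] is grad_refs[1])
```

Key concept: gradient accumulation aliasing.
Step by step:
`gradients = [0.0] * 4` → gradients = [0.0, 0.0, 0.0, 0.0]
`grad_refs = [gradients] * 9` → grad_refs = [[0.0, 0.0, 0.0, 0.0], [0.0, 0.0, 0.0, 0.0], [0.0, 0.0, 0.0, 0.0], [0.0, 0.0, 0.0, 0.0], [0.0, 0.0, 0.0, 0.0], [0.0, 0.0, 0.0, 0.0], [0.0, 0.0, 0.0, 0.0], [0.0, 0.0, 0.0, 0.0], [0.0, 0.0, 0.0, 0.0]]
`accumulate(grad_refs[0], [5.0, 2.5, 4.5])` → gradients = [5.0, 2.5, 4.5, 0.0]; grad_refs = [[5.0, 2.5, 4.5, 0.0], [5.0, 2.5, 4.5, 0.0], [5.0, 2.5, 4.5, 0.0], [5.0, 2.5, 4.5, 0.0], [5.0, 2.5, 4.5, 0.0], [5.0, 2.5, 4.5, 0.0], [5.0, 2.5, 4.5, 0.0], [5.0, 2.5, 4.5, 0.0], [5.0, 2.5, 4.5, 0.0]]
`accumulate(grad_refs[1], [1.5, 6.0, 5.0])` → gradients = [6.5, 8.5, 9.5, 0.0]; grad_refs = [[6.5, 8.5, 9.5, 0.0], [6.5, 8.5, 9.5, 0.0], [6.5, 8.5, 9.5, 0.0], [6.5, 8.5, 9.5, 0.0], [6.5, 8.5, 9.5, 0.0], [6.5, 8.5, 9.5, 0.0], [6.5, 8.5, 9.5, 0.0], [6.5, 8.5, 9.5, 0.0], [6.5, 8.5, 9.5, 0.0]]
`print(gradients)` → prints [6.5, 8.5, 9.5, 0.0]
`print(grad_refs[0] is grad_refs[1])` → prints True

Answer:
[6.5, 8.5, 9.5, 0.0]
True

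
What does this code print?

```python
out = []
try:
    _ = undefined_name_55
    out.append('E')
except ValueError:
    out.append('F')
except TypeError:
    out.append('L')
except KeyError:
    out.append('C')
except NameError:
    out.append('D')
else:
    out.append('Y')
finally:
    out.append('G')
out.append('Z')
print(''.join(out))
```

Execution trace: 'D' (except NameError) → 'G' (finally) → 'Z' (after the try/except). Output: DGZ

Answer: DGZ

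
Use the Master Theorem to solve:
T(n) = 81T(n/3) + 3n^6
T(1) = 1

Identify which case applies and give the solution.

a=81, b=3, f(n)=3n^6. log_3(81) = 4. Since c=6 > 4 and the regularity condition holds (81(n/3)^6 = (81/3^6)n^6 with 81/3^6 < 1), Case 3 applies: T(n) = Θ(f(n)) = O(n^6).

Answer: O(n^6) - Case 3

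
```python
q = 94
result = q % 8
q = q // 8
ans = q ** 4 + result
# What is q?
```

Trace:
`q = 94` → q = 94
`result = q % 8` → result = 6
`q = q // 8` → q = 11
`ans = q ** 4 + result` → ans = 14647
So q = 11

Answer: 11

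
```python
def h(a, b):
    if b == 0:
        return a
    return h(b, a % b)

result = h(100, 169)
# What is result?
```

h(100, 169) -> h(169, 100) -> h(100, 69) -> h(69, 31) -> h(31, 7) -> h(7, 3) -> h(3, 1) -> h(1, 0) -> 1

Answer: 1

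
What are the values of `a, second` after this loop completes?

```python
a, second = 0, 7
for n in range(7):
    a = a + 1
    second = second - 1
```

a goes 0→7, second goes 7→0
`a, second` takes the values: (0, 7) → (1, 7) → (1, 6) → (2, 6) → (2, 5) → (3, 5) → (3, 4) → (4, 4) → (4, 3) → (5, 3) → (5, 2) → (6, 2) → (6, 1) → (7, 1) → (7, 0)

Answer: 7, 0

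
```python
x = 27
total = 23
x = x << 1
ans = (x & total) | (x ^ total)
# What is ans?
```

Trace:
`x = 27` → x = 27
`total = 23` → total = 23
`x = x << 1` → x = 54
`ans = (x & total) | (x ^ total)` → ans = 55
So ans = 55

Answer: 55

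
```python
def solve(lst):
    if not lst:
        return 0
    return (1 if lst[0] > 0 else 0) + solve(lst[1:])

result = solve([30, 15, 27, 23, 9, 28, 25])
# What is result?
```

Count of positive elements in [30, 15, 27, 23, 9, 28, 25] = 7

Answer: 7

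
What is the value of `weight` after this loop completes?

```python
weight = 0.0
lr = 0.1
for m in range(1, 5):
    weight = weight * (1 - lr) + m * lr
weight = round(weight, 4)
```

Moving average with lr=0.1
`weight` takes the values: 0.0 → 0.1 → 0.29 → 0.561 → 0.9049

Answer: 0.9049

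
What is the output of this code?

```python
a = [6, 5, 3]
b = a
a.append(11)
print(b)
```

Key concept: basic list aliasing.
Step by step:
`a = [6, 5, 3]` → a = [6, 5, 3]
`b = a` → b = [6, 5, 3] (same object as a)
`a.append(11)` → a = [6, 5, 3, 11] (same object as b); b = [6, 5, 3, 11] (same object as a)
`print(b)` → prints [6, 5, 3, 11]

Answer: [6, 5, 3, 11]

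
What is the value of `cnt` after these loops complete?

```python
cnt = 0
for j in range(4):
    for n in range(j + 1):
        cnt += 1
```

Triangle: 1 + 2 + ... + 4
`cnt` takes the values: 0 → 1 → 2 → 3 → 4 → 5 → 6 → 7 → 8 → 9 → 10

Answer: 10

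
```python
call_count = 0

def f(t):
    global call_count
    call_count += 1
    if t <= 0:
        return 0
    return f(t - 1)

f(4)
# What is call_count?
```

Linear recursion stepping by 1: 5 calls from t=4 down to ≤0.

Answer: 5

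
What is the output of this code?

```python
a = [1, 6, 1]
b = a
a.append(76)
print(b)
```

Key concept: basic list aliasing.
Step by step:
`a = [1, 6, 1]` → a = [1, 6, 1]
`b = a` → b = [1, 6, 1] (same object as a)
`a.append(76)` → a = [1, 6, 1, 76] (same object as b); b = [1, 6, 1, 76] (same object as a)
`print(b)` → prints [1, 6, 1, 76]

Answer: [1, 6, 1, 76]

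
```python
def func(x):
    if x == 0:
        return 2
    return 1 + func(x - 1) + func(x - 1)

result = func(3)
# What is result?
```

func(x) = 1 + 2·func(x-1), func(0)=2. Closed form: (2+1)·2^3 - 1 = 23.

Answer: 23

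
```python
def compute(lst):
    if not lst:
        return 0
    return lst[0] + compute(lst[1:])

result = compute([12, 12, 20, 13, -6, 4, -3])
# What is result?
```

12 + 12 + 20 + 13 + (-6) + 4 + (-3) + 0 = 52

Answer: 52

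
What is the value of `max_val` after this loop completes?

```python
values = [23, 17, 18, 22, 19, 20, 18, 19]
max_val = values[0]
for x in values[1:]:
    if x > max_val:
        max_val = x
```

Maximum of [23, 17, 18, 22, 19, 20, 18, 19]
`max_val` takes the values: 23

Answer: 23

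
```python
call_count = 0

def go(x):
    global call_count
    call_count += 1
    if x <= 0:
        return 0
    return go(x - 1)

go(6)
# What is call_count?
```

Linear recursion stepping by 1: 7 calls from x=6 down to ≤0.

Answer: 7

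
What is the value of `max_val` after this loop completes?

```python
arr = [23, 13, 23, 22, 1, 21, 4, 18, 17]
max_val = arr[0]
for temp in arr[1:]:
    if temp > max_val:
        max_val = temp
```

Maximum of [23, 13, 23, 22, 1, 21, 4, 18, 17]
`max_val` takes the values: 23

Answer: 23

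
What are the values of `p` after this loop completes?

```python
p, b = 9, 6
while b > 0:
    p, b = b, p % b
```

GCD of 9 and 6
`p` takes the values: 9 → 6 → 3

Answer: 3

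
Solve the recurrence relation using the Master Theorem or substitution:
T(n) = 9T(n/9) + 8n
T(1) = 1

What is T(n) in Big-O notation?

By Master Theorem: a=9, b=9, f(n)=8n. Since log_9(9) = 1 and f(n) = Θ(n^1), Case 2 applies. T(n) = O(n log n).

Answer: O(n log n)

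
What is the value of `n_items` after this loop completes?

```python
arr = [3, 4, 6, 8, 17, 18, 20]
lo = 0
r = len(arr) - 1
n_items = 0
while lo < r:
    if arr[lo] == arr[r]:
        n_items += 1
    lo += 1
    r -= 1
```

Count matching pairs from ends
`n_items` takes the values: 0

Answer: 0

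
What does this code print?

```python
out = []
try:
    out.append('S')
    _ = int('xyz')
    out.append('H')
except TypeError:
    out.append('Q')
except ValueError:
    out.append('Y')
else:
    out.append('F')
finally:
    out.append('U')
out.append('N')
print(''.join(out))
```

Execution trace: 'S' (try body) → 'Y' (except ValueError) → 'U' (finally) → 'N' (after the try/except). Output: SYUN

Answer: SYUN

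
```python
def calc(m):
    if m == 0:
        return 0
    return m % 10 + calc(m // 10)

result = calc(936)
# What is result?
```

Sum of digits of 936: 6 + 3 + 9 = 18

Answer: 18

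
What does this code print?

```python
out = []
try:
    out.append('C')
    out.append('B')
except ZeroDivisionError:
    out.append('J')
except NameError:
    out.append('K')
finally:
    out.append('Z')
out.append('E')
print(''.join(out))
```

Execution trace: 'C' (try body) → 'B' (try body, no exception) → 'Z' (finally) → 'E' (after the try/except). Output: CBZE

Answer: CBZE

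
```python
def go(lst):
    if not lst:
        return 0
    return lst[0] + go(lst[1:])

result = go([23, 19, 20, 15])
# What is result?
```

23 + 19 + 20 + 15 + 0 = 77

Answer: 77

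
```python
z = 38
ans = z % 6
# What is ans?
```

Trace:
`z = 38` → z = 38
`ans = z % 6` → ans = 2
So ans = 2

Answer: 2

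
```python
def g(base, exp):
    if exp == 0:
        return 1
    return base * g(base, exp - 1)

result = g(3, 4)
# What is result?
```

g(3, 4) = 3 * 3 * 3 * 3 = 81

Answer: 81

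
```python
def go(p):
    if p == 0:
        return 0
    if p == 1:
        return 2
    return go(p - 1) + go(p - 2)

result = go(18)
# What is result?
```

Build up from base cases: go(0)=0, go(1)=2, go(2)=2, go(3)=4, go(4)=6, go(5)=10, go(6)=16, ..., go(18)=5168

Answer: 5168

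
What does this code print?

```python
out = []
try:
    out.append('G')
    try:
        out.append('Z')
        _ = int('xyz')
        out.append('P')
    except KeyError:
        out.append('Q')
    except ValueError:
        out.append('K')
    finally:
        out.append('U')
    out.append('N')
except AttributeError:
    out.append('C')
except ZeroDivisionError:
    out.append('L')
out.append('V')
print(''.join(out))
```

Execution trace: 'G' (try body) → 'Z' (inner try body) → 'K' (inner except ValueError) → 'U' (inner finally) → 'N' (try body, no exception) → 'V' (after the try/except). Output: GZKUNV

Answer: GZKUNV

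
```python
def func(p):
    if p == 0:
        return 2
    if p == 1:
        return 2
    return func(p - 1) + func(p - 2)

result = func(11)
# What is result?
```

Build up from base cases: func(0)=2, func(1)=2, func(2)=4, func(3)=6, func(4)=10, func(5)=16, func(6)=26, ..., func(11)=288

Answer: 288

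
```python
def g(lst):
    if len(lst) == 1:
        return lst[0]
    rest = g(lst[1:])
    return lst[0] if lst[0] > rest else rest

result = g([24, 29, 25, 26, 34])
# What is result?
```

Recursive max over [24, 29, 25, 26, 34] = 34

Answer: 34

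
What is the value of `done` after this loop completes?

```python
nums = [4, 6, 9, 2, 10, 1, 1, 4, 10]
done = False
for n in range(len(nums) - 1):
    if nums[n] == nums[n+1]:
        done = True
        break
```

Check consecutive duplicates in [4, 6, 9, 2, 10, 1, 1, 4, 10]
`done` takes the values: False → True

Answer: True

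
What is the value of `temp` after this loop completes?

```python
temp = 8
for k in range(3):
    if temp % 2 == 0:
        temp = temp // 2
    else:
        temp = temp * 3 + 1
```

Collatz-style transformation from 8
`temp` takes the values: 8 → 4 → 2 → 1

Answer: 1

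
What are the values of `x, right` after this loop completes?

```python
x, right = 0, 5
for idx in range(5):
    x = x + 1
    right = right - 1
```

x goes 0→5, right goes 5→0
`x, right` takes the values: (0, 5) → (1, 5) → (1, 4) → (2, 4) → (2, 3) → (3, 3) → (3, 2) → (4, 2) → (4, 1) → (5, 1) → (5, 0)

Answer: 5, 0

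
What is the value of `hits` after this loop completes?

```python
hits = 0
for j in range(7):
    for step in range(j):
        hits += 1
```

Triangle number: 0+1+2+...+6
`hits` takes the values: 0 → 1 → 2 → 3 → 4 → 5 → 6 → 7 → 8 → 9 → 10 → 11 → 12 → 13 → 14 → 15 → 16 → 17 → 18 → 19 → 20 → 21

Answer: 21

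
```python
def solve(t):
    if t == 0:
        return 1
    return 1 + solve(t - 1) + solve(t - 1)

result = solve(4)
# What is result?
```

solve(t) = 1 + 2·solve(t-1), solve(0)=1. Closed form: (1+1)·2^4 - 1 = 31.

Answer: 31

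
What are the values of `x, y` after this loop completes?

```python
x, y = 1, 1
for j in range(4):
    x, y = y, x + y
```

Fibonacci: after 4 iterations
`x, y` takes the values: (1, 1) → (1, 2) → (2, 3) → (3, 5) → (5, 8)

Answer: 5, 8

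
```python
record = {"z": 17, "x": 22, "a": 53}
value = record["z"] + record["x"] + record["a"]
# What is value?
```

Trace:
`record = {"z": 17, "x": 22, "a": 53}` → record = {'z': 17, 'x': 22, 'a': 53}
`value = record["z"] + record["x"] + record["a"]` → value = 92
So value = 92

Answer: 92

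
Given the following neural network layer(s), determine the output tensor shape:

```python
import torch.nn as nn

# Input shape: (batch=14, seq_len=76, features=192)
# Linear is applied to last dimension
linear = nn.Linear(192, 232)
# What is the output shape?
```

Input: (14, 76, 192) -> Output: (14, 76, 232)

Answer: (14, 76, 232)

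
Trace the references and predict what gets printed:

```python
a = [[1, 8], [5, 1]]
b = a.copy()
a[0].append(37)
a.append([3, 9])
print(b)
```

Key concept: shallow copy with nested lists.
Step by step:
`a = [[1, 8], [5, 1]]` → a = [[1, 8], [5, 1]]
`b = a.copy()` → b = [[1, 8], [5, 1]]
`a[0].append(37)` → a = [[1, 8, 37], [5, 1]]; b = [[1, 8, 37], [5, 1]]
`a.append([3, 9])` → a = [[1, 8, 37], [5, 1], [3, 9]]
`print(b)` → prints [[1, 8, 37], [5, 1]]

Answer: [[1, 8, 37], [5, 1]]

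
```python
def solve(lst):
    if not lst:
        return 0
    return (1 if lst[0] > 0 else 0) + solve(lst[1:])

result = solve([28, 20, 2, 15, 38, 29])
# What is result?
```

Count of positive elements in [28, 20, 2, 15, 38, 29] = 6

Answer: 6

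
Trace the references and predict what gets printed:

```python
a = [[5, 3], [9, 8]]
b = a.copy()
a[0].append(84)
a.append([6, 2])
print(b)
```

Key concept: shallow copy with nested lists.
Step by step:
`a = [[5, 3], [9, 8]]` → a = [[5, 3], [9, 8]]
`b = a.copy()` → b = [[5, 3], [9, 8]]
`a[0].append(84)` → a = [[5, 3, 84], [9, 8]]; b = [[5, 3, 84], [9, 8]]
`a.append([6, 2])` → a = [[5, 3, 84], [9, 8], [6, 2]]
`print(b)` → prints [[5, 3, 84], [9, 8]]

Answer: [[5, 3, 84], [9, 8]]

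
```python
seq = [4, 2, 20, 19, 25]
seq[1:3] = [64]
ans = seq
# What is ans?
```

Trace:
`seq = [4, 2, 20, 19, 25]` → seq = [4, 2, 20, 19, 25]
`seq[1:3] = [64]` → seq = [4, 64, 19, 25]
`ans = seq` → ans = [4, 64, 19, 25]
So ans = [4, 64, 19, 25]

Answer: [4, 64, 19, 25]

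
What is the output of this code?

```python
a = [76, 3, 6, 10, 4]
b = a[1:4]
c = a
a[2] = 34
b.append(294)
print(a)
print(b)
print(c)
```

Key concept: slice vs alias.
Step by step:
`a = [76, 3, 6, 10, 4]` → a = [76, 3, 6, 10, 4]
`b = a[1:4]` → b = [3, 6, 10]
`c = a` → c = [76, 3, 6, 10, 4] (same object as a)
`a[2] = 34` → a = [76, 3, 34, 10, 4] (same object as c); c = [76, 3, 34, 10, 4] (same object as a)
`b.append(294)` → b = [3, 6, 10, 294]
`print(a)` → prints [76, 3, 34, 10, 4]
`print(b)` → prints [3, 6, 10, 294]
`print(c)` → prints [76, 3, 34, 10, 4]

Answer:
[76, 3, 34, 10, 4]
[3, 6, 10, 294]
[76, 3, 34, 10, 4]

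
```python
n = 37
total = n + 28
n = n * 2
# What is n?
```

Trace:
`n = 37` → n = 37
`total = n + 28` → total = 65
`n = n * 2` → n = 74
So n = 74

Answer: 74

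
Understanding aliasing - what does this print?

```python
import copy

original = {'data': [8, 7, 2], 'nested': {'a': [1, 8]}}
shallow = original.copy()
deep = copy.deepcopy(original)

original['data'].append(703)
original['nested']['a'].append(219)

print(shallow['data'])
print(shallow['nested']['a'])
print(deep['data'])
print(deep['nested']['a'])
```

Key concept: comparing shallow vs deep copy.
Step by step:
`original = {'data': [8, 7, 2], 'nested': {'a': [1, 8]}}` → original = {'data': [8, 7, 2], 'nested': {'a': [1, 8]}}
`shallow = original.copy()` → shallow = {'data': [8, 7, 2], 'nested': {'a': [1, 8]}}
`deep = copy.deepcopy(original)` → deep = {'data': [8, 7, 2], 'nested': {'a': [1, 8]}}
`original['data'].append(703)` → original = {'data': [8, 7, 2, 703], 'nested': {'a': [1, 8]}}; shallow = {'data': [8, 7, 2, 703], 'nested': {'a': [1, 8]}}
`original['nested']['a'].append(219)` → original = {'data': [8, 7, 2, 703], 'nested': {'a': [1, 8, 219]}}; shallow = {'data': [8, 7, 2, 703], 'nested': {'a': [1, 8, 219]}}
`print(shallow['data'])` → prints [8, 7, 2, 703]
`print(shallow['nested']['a'])` → prints [1, 8, 219]
`print(deep['data'])` → prints [8, 7, 2]
`print(deep['nested']['a'])` → prints [1, 8]

Answer:
[8, 7, 2, 703]
[1, 8, 219]
[8, 7, 2]
[1, 8]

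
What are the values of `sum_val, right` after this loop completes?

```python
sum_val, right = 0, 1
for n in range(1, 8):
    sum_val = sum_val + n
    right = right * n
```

Sum and factorial of 1 to 7
`sum_val, right` takes the values: (0, 1) → (1, 1) → (3, 1) → (3, 2) → (6, 2) → (6, 6) → (10, 6) → (10, 24) → (15, 24) → (15, 120) → (21, 120) → (21, 720) → (28, 720) → (28, 5040)

Answer: 28, 5040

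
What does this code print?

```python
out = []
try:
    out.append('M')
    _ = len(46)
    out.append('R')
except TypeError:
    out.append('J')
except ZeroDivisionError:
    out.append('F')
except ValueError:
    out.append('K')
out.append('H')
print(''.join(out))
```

Execution trace: 'M' (try body) → 'J' (except TypeError) → 'H' (after the try/except). Output: MJH

Answer: MJH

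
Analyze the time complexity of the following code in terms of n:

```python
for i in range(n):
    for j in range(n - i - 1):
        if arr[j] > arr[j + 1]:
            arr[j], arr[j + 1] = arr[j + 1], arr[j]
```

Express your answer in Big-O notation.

This is Bubble sort. Time complexity: O(n²).

Answer: O(n²)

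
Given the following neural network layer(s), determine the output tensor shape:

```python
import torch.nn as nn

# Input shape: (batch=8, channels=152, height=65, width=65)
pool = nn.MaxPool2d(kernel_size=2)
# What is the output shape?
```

Input: (8, 152, 65, 65) -> Output: (8, 152, 32, 32)

Answer: (8, 152, 32, 32)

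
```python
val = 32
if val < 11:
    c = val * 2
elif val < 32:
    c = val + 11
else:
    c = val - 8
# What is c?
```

Trace:
`val = 32` → val = 32
`if val < 11: ...` → val < 11 is False, val < 32 is False, take else branch → c = 24
So c = 24

Answer: 24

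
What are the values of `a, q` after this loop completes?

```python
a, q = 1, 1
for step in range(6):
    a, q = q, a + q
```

Fibonacci: after 6 iterations
`a, q` takes the values: (1, 1) → (1, 2) → (2, 3) → (3, 5) → (5, 8) → (8, 13) → (13, 21)

Answer: 13, 21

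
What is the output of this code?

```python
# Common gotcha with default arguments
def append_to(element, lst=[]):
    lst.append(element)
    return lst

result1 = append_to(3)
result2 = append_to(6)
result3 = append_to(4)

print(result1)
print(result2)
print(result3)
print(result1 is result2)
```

Key concept: mutable default argument gotcha.
Step by step:
`result1 = append_to(3)` → result1 = [3]
`result2 = append_to(6)` → result1 = [3, 6] (same object as result2); result2 = [3, 6] (same object as result1)
`result3 = append_to(4)` → result1 = [3, 6, 4] (same object as result2, result3); result2 = [3, 6, 4] (same object as result1, result3); result3 = [3, 6, 4] (same object as result1, result2)
`print(result1)` → prints [3, 6, 4]
`print(result2)` → prints [3, 6, 4]
`print(result3)` → prints [3, 6, 4]
`print(result1 is result2)` → prints True

Answer:
[3, 6, 4]
[3, 6, 4]
[3, 6, 4]
True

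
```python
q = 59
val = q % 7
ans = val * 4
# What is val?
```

Trace:
`q = 59` → q = 59
`val = q % 7` → val = 3
`ans = val * 4` → ans = 12
So val = 3

Answer: 3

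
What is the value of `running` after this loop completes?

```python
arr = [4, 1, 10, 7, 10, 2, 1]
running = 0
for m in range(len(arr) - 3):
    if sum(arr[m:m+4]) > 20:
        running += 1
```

Count windows with sum > 20
`running` takes the values: 0 → 1 → 2 → 3

Answer: 3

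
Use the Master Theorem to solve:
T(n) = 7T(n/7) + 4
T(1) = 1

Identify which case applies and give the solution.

a=7, b=7, f(n)=4. log_7(7) = 1. Since c=0 < 1, Case 1 applies: T(n) = Θ(n^log_b(a)) = O(n).

Answer: O(n) - Case 1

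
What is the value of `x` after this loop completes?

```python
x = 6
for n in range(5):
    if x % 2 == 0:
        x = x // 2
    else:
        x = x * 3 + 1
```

Collatz-style transformation from 6
`x` takes the values: 6 → 3 → 10 → 5 → 16 → 8

Answer: 8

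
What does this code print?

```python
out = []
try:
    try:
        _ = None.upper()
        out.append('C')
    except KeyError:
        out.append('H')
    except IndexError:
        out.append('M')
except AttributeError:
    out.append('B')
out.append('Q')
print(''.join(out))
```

Execution trace: 'B' (outer except AttributeError) → 'Q' (after the try/except). Output: BQ

Answer: BQ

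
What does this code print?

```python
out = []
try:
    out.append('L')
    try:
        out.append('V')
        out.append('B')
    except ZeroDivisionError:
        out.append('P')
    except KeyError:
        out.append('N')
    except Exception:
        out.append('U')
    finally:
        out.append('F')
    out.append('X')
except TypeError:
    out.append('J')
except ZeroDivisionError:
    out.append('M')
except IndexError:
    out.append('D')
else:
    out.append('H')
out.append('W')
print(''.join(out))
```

Execution trace: 'L' (try body) → 'V' (inner try body) → 'B' (inner try body, no exception) → 'F' (inner finally) → 'X' (try body, no exception) → 'H' (else) → 'W' (after the try/except). Output: LVBFXHW

Answer: LVBFXHW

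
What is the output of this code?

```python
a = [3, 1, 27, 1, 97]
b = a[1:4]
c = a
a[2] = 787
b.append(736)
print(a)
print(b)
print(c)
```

Key concept: slice vs alias.
Step by step:
`a = [3, 1, 27, 1, 97]` → a = [3, 1, 27, 1, 97]
`b = a[1:4]` → b = [1, 27, 1]
`c = a` → c = [3, 1, 27, 1, 97] (same object as a)
`a[2] = 787` → a = [3, 1, 787, 1, 97] (same object as c); c = [3, 1, 787, 1, 97] (same object as a)
`b.append(736)` → b = [1, 27, 1, 736]
`print(a)` → prints [3, 1, 787, 1, 97]
`print(b)` → prints [1, 27, 1, 736]
`print(c)` → prints [3, 1, 787, 1, 97]

Answer:
[3, 1, 787, 1, 97]
[1, 27, 1, 736]
[3, 1, 787, 1, 97]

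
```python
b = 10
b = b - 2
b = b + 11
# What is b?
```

Trace:
`b = 10` → b = 10
`b = b - 2` → b = 8
`b = b + 11` → b = 19
So b = 19

Answer: 19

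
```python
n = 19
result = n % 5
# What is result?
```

Trace:
`n = 19` → n = 19
`result = n % 5` → result = 4
So result = 4

Answer: 4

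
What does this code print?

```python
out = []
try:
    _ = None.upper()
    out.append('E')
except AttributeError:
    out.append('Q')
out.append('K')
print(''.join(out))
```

Execution trace: 'Q' (except AttributeError) → 'K' (after the try/except). Output: QK

Answer: QK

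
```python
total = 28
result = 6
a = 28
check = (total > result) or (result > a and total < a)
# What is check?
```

Trace:
`total = 28` → total = 28
`result = 6` → result = 6
`a = 28` → a = 28
`check = (total > result) or (result > a and total < a)` → check = True
So check = True

Answer: True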